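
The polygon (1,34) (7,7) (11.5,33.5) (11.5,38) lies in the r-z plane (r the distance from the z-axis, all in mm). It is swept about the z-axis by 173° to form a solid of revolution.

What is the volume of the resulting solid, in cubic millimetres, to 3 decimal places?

Profile (r,z), 4 vertices: (1,34) (7,7) (11.5,33.5) (11.5,38)
edge 0: (1,34)→(7,7)  cross = 1·7 − 7·34 = -231.0000; (r_i+r_j)·cross = 8·-231.0000 = -1848.0000
edge 1: (7,7)→(11.5,33.5)  cross = 7·33.5 − 11.5·7 = 154.0000; (r_i+r_j)·cross = 18.5·154.0000 = 2849.0000
edge 2: (11.5,33.5)→(11.5,38)  cross = 11.5·38 − 11.5·33.5 = 51.7500; (r_i+r_j)·cross = 23·51.7500 = 1190.2500
edge 3: (11.5,38)→(1,34)  cross = 11.5·34 − 1·38 = 353.0000; (r_i+r_j)·cross = 12.5·353.0000 = 4412.5000
Σcross = 327.7500 → A = |Σcross|/2 = 163.8750 mm²
Σ(r_i+r_j)·cross = 6603.7500 → first moment M = |Σ|/6 = 1100.6250
R_c = M/A = 1100.6250/163.8750 = 6.7162 mm
θ = 173° = 3.019420 rad
V = θ·R_c·A = 3.019420·6.7162·163.8750 = 3323.249 mm³

Volume = 3323.249 mm³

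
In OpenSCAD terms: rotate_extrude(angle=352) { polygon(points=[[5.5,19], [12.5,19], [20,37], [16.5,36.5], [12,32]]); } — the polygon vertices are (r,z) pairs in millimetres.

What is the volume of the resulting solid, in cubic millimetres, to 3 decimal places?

Profile (r,z), 5 vertices: (5.5,19) (12.5,19) (20,37) (16.5,36.5) (12,32)
edge 0: (5.5,19)→(12.5,19)  cross = 5.5·19 − 12.5·19 = -133.0000; (r_i+r_j)·cross = 18·-133.0000 = -2394.0000
edge 1: (12.5,19)→(20,37)  cross = 12.5·37 − 20·19 = 82.5000; (r_i+r_j)·cross = 32.5·82.5000 = 2681.2500
edge 2: (20,37)→(16.5,36.5)  cross = 20·36.5 − 16.5·37 = 119.5000; (r_i+r_j)·cross = 36.5·119.5000 = 4361.7500
edge 3: (16.5,36.5)→(12,32)  cross = 16.5·32 − 12·36.5 = 90.0000; (r_i+r_j)·cross = 28.5·90.0000 = 2565.0000
edge 4: (12,32)→(5.5,19)  cross = 12·19 − 5.5·32 = 52.0000; (r_i+r_j)·cross = 17.5·52.0000 = 910.0000
Σcross = 211.0000 → A = |Σcross|/2 = 105.5000 mm²
Σ(r_i+r_j)·cross = 8124.0000 → first moment M = |Σ|/6 = 1354.0000
R_c = M/A = 1354.0000/105.5000 = 12.8341 mm
θ = 352° = 6.143559 rad
V = θ·R_c·A = 6.143559·12.8341·105.5000 = 8318.379 mm³

Volume = 8318.379 mm³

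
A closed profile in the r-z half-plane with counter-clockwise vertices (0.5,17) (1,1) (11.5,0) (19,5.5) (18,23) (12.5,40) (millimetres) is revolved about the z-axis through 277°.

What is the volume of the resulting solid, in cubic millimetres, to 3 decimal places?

Profile (r,z), 6 vertices: (0.5,17) (1,1) (11.5,0) (19,5.5) (18,23) (12.5,40)
edge 0: (0.5,17)→(1,1)  cross = 0.5·1 − 1·17 = -16.5000; (r_i+r_j)·cross = 1.5·-16.5000 = -24.7500
edge 1: (1,1)→(11.5,0)  cross = 1·0 − 11.5·1 = -11.5000; (r_i+r_j)·cross = 12.5·-11.5000 = -143.7500
edge 2: (11.5,0)→(19,5.5)  cross = 11.5·5.5 − 19·0 = 63.2500; (r_i+r_j)·cross = 30.5·63.2500 = 1929.1250
edge 3: (19,5.5)→(18,23)  cross = 19·23 − 18·5.5 = 338.0000; (r_i+r_j)·cross = 37·338.0000 = 12506.0000
edge 4: (18,23)→(12.5,40)  cross = 18·40 − 12.5·23 = 432.5000; (r_i+r_j)·cross = 30.5·432.5000 = 13191.2500
edge 5: (12.5,40)→(0.5,17)  cross = 12.5·17 − 0.5·40 = 192.5000; (r_i+r_j)·cross = 13·192.5000 = 2502.5000
Σcross = 998.2500 → A = |Σcross|/2 = 499.1250 mm²
Σ(r_i+r_j)·cross = 29960.3750 → first moment M = |Σ|/6 = 4993.3958
R_c = M/A = 4993.3958/499.1250 = 10.0043 mm
θ = 277° = 4.834562 rad
V = θ·R_c·A = 4.834562·10.0043·499.1250 = 24140.882 mm³

Volume = 24140.882 mm³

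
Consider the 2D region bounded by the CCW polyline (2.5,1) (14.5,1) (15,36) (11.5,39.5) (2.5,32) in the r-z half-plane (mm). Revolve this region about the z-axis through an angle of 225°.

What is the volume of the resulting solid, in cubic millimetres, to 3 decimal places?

Profile (r,z), 5 vertices: (2.5,1) (14.5,1) (15,36) (11.5,39.5) (2.5,32)
edge 0: (2.5,1)→(14.5,1)  cross = 2.5·1 − 14.5·1 = -12.0000; (r_i+r_j)·cross = 17·-12.0000 = -204.0000
edge 1: (14.5,1)→(15,36)  cross = 14.5·36 − 15·1 = 507.0000; (r_i+r_j)·cross = 29.5·507.0000 = 14956.5000
edge 2: (15,36)→(11.5,39.5)  cross = 15·39.5 − 11.5·36 = 178.5000; (r_i+r_j)·cross = 26.5·178.5000 = 4730.2500
edge 3: (11.5,39.5)→(2.5,32)  cross = 11.5·32 − 2.5·39.5 = 269.2500; (r_i+r_j)·cross = 14·269.2500 = 3769.5000
edge 4: (2.5,32)→(2.5,1)  cross = 2.5·1 − 2.5·32 = -77.5000; (r_i+r_j)·cross = 5·-77.5000 = -387.5000
Σcross = 865.2500 → A = |Σcross|/2 = 432.6250 mm²
Σ(r_i+r_j)·cross = 22864.7500 → first moment M = |Σ|/6 = 3810.7917
R_c = M/A = 3810.7917/432.6250 = 8.8085 mm
θ = 225° = 3.926991 rad
V = θ·R_c·A = 3.926991·8.8085·432.6250 = 14964.944 mm³

Volume = 14964.944 mm³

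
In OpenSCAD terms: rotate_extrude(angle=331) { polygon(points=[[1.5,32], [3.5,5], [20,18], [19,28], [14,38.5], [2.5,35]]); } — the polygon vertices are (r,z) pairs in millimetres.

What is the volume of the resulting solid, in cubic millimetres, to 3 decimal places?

Profile (r,z), 6 vertices: (1.5,32) (3.5,5) (20,18) (19,28) (14,38.5) (2.5,35)
edge 0: (1.5,32)→(3.5,5)  cross = 1.5·5 − 3.5·32 = -104.5000; (r_i+r_j)·cross = 5·-104.5000 = -522.5000
edge 1: (3.5,5)→(20,18)  cross = 3.5·18 − 20·5 = -37.0000; (r_i+r_j)·cross = 23.5·-37.0000 = -869.5000
edge 2: (20,18)→(19,28)  cross = 20·28 − 19·18 = 218.0000; (r_i+r_j)·cross = 39·218.0000 = 8502.0000
edge 3: (19,28)→(14,38.5)  cross = 19·38.5 − 14·28 = 339.5000; (r_i+r_j)·cross = 33·339.5000 = 11203.5000
edge 4: (14,38.5)→(2.5,35)  cross = 14·35 − 2.5·38.5 = 393.7500; (r_i+r_j)·cross = 16.5·393.7500 = 6496.8750
edge 5: (2.5,35)→(1.5,32)  cross = 2.5·32 − 1.5·35 = 27.5000; (r_i+r_j)·cross = 4·27.5000 = 110.0000
Σcross = 837.2500 → A = |Σcross|/2 = 418.6250 mm²
Σ(r_i+r_j)·cross = 24920.3750 → first moment M = |Σ|/6 = 4153.3958
R_c = M/A = 4153.3958/418.6250 = 9.9215 mm
θ = 331° = 5.777040 rad
V = θ·R_c·A = 5.777040·9.9215·418.6250 = 23994.333 mm³

Volume = 23994.333 mm³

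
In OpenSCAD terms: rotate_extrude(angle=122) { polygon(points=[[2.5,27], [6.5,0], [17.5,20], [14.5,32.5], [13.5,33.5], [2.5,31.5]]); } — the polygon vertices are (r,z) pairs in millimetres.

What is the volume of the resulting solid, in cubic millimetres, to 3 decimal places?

Profile (r,z), 6 vertices: (2.5,27) (6.5,0) (17.5,20) (14.5,32.5) (13.5,33.5) (2.5,31.5)
edge 0: (2.5,27)→(6.5,0)  cross = 2.5·0 − 6.5·27 = -175.5000; (r_i+r_j)·cross = 9·-175.5000 = -1579.5000
edge 1: (6.5,0)→(17.5,20)  cross = 6.5·20 − 17.5·0 = 130.0000; (r_i+r_j)·cross = 24·130.0000 = 3120.0000
edge 2: (17.5,20)→(14.5,32.5)  cross = 17.5·32.5 − 14.5·20 = 278.7500; (r_i+r_j)·cross = 32·278.7500 = 8920.0000
edge 3: (14.5,32.5)→(13.5,33.5)  cross = 14.5·33.5 − 13.5·32.5 = 47.0000; (r_i+r_j)·cross = 28·47.0000 = 1316.0000
edge 4: (13.5,33.5)→(2.5,31.5)  cross = 13.5·31.5 − 2.5·33.5 = 341.5000; (r_i+r_j)·cross = 16·341.5000 = 5464.0000
edge 5: (2.5,31.5)→(2.5,27)  cross = 2.5·27 − 2.5·31.5 = -11.2500; (r_i+r_j)·cross = 5·-11.2500 = -56.2500
Σcross = 610.5000 → A = |Σcross|/2 = 305.2500 mm²
Σ(r_i+r_j)·cross = 17184.2500 → first moment M = |Σ|/6 = 2864.0417
R_c = M/A = 2864.0417/305.2500 = 9.3826 mm
θ = 122° = 2.129302 rad
V = θ·R_c·A = 2.129302·9.3826·305.2500 = 6098.409 mm³

Volume = 6098.409 mm³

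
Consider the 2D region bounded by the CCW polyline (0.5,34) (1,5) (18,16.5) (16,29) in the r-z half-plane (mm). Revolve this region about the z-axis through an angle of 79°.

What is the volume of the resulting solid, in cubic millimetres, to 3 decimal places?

Volume = 3691.764 mm³

Profile (r,z), 4 vertices: (0.5,34) (1,5) (18,16.5) (16,29)
edge 0: (0.5,34)→(1,5)  cross = 0.5·5 − 1·34 = -31.5000; (r_i+r_j)·cross = 1.5·-31.5000 = -47.2500
edge 1: (1,5)→(18,16.5)  cross = 1·16.5 − 18·5 = -73.5000; (r_i+r_j)·cross = 19·-73.5000 = -1396.5000
edge 2: (18,16.5)→(16,29)  cross = 18·29 − 16·16.5 = 258.0000; (r_i+r_j)·cross = 34·258.0000 = 8772.0000
edge 3: (16,29)→(0.5,34)  cross = 16·34 − 0.5·29 = 529.5000; (r_i+r_j)·cross = 16.5·529.5000 = 8736.7500
Σcross = 682.5000 → A = |Σcross|/2 = 341.2500 mm²
Σ(r_i+r_j)·cross = 16065.0000 → first moment M = |Σ|/6 = 2677.5000
R_c = M/A = 2677.5000/341.2500 = 7.8462 mm
θ = 79° = 1.378810 rad
V = θ·R_c·A = 1.378810·7.8462·341.2500 = 3691.764 mm³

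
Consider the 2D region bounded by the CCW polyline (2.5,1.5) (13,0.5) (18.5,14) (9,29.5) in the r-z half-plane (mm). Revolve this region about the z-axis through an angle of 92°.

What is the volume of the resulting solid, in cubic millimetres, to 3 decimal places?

Volume = 4284.283 mm³

Profile (r,z), 4 vertices: (2.5,1.5) (13,0.5) (18.5,14) (9,29.5)
edge 0: (2.5,1.5)→(13,0.5)  cross = 2.5·0.5 − 13·1.5 = -18.2500; (r_i+r_j)·cross = 15.5·-18.2500 = -282.8750
edge 1: (13,0.5)→(18.5,14)  cross = 13·14 − 18.5·0.5 = 172.7500; (r_i+r_j)·cross = 31.5·172.7500 = 5441.6250
edge 2: (18.5,14)→(9,29.5)  cross = 18.5·29.5 − 9·14 = 419.7500; (r_i+r_j)·cross = 27.5·419.7500 = 11543.1250
edge 3: (9,29.5)→(2.5,1.5)  cross = 9·1.5 − 2.5·29.5 = -60.2500; (r_i+r_j)·cross = 11.5·-60.2500 = -692.8750
Σcross = 514.0000 → A = |Σcross|/2 = 257.0000 mm²
Σ(r_i+r_j)·cross = 16009.0000 → first moment M = |Σ|/6 = 2668.1667
R_c = M/A = 2668.1667/257.0000 = 10.3820 mm
θ = 92° = 1.605703 rad
V = θ·R_c·A = 1.605703·10.3820·257.0000 = 4284.283 mm³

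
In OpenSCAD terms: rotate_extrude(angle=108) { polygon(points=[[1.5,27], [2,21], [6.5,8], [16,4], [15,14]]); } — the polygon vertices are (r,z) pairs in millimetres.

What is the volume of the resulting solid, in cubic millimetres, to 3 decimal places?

Profile (r,z), 5 vertices: (1.5,27) (2,21) (6.5,8) (16,4) (15,14)
edge 0: (1.5,27)→(2,21)  cross = 1.5·21 − 2·27 = -22.5000; (r_i+r_j)·cross = 3.5·-22.5000 = -78.7500
edge 1: (2,21)→(6.5,8)  cross = 2·8 − 6.5·21 = -120.5000; (r_i+r_j)·cross = 8.5·-120.5000 = -1024.2500
edge 2: (6.5,8)→(16,4)  cross = 6.5·4 − 16·8 = -102.0000; (r_i+r_j)·cross = 22.5·-102.0000 = -2295.0000
edge 3: (16,4)→(15,14)  cross = 16·14 − 15·4 = 164.0000; (r_i+r_j)·cross = 31·164.0000 = 5084.0000
edge 4: (15,14)→(1.5,27)  cross = 15·27 − 1.5·14 = 384.0000; (r_i+r_j)·cross = 16.5·384.0000 = 6336.0000
Σcross = 303.0000 → A = |Σcross|/2 = 151.5000 mm²
Σ(r_i+r_j)·cross = 8022.0000 → first moment M = |Σ|/6 = 1337.0000
R_c = M/A = 1337.0000/151.5000 = 8.8251 mm
θ = 108° = 1.884956 rad
V = θ·R_c·A = 1.884956·8.8251·151.5000 = 2520.186 mm³

Volume = 2520.186 mm³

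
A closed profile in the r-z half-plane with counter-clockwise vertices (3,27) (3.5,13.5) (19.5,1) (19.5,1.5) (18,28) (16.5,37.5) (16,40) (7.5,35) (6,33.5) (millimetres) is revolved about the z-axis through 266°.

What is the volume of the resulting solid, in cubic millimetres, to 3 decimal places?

Profile (r,z), 9 vertices: (3,27) (3.5,13.5) (19.5,1) (19.5,1.5) (18,28) (16.5,37.5) (16,40) (7.5,35) (6,33.5)
edge 0: (3,27)→(3.5,13.5)  cross = 3·13.5 − 3.5·27 = -54.0000; (r_i+r_j)·cross = 6.5·-54.0000 = -351.0000
edge 1: (3.5,13.5)→(19.5,1)  cross = 3.5·1 − 19.5·13.5 = -259.7500; (r_i+r_j)·cross = 23·-259.7500 = -5974.2500
edge 2: (19.5,1)→(19.5,1.5)  cross = 19.5·1.5 − 19.5·1 = 9.7500; (r_i+r_j)·cross = 39·9.7500 = 380.2500
edge 3: (19.5,1.5)→(18,28)  cross = 19.5·28 − 18·1.5 = 519.0000; (r_i+r_j)·cross = 37.5·519.0000 = 19462.5000
edge 4: (18,28)→(16.5,37.5)  cross = 18·37.5 − 16.5·28 = 213.0000; (r_i+r_j)·cross = 34.5·213.0000 = 7348.5000
edge 5: (16.5,37.5)→(16,40)  cross = 16.5·40 − 16·37.5 = 60.0000; (r_i+r_j)·cross = 32.5·60.0000 = 1950.0000
edge 6: (16,40)→(7.5,35)  cross = 16·35 − 7.5·40 = 260.0000; (r_i+r_j)·cross = 23.5·260.0000 = 6110.0000
edge 7: (7.5,35)→(6,33.5)  cross = 7.5·33.5 − 6·35 = 41.2500; (r_i+r_j)·cross = 13.5·41.2500 = 556.8750
edge 8: (6,33.5)→(3,27)  cross = 6·27 − 3·33.5 = 61.5000; (r_i+r_j)·cross = 9·61.5000 = 553.5000
Σcross = 850.7500 → A = |Σcross|/2 = 425.3750 mm²
Σ(r_i+r_j)·cross = 30036.3750 → first moment M = |Σ|/6 = 5006.0625
R_c = M/A = 5006.0625/425.3750 = 11.7686 mm
θ = 266° = 4.642576 rad
V = θ·R_c·A = 4.642576·11.7686·425.3750 = 23241.025 mm³

Volume = 23241.025 mm³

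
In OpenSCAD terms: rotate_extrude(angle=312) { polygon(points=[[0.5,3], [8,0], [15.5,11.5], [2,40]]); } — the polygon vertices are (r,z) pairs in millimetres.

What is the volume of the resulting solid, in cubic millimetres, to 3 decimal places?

Volume = 11227.110 mm³

Profile (r,z), 4 vertices: (0.5,3) (8,0) (15.5,11.5) (2,40)
edge 0: (0.5,3)→(8,0)  cross = 0.5·0 − 8·3 = -24.0000; (r_i+r_j)·cross = 8.5·-24.0000 = -204.0000
edge 1: (8,0)→(15.5,11.5)  cross = 8·11.5 − 15.5·0 = 92.0000; (r_i+r_j)·cross = 23.5·92.0000 = 2162.0000
edge 2: (15.5,11.5)→(2,40)  cross = 15.5·40 − 2·11.5 = 597.0000; (r_i+r_j)·cross = 17.5·597.0000 = 10447.5000
edge 3: (2,40)→(0.5,3)  cross = 2·3 − 0.5·40 = -14.0000; (r_i+r_j)·cross = 2.5·-14.0000 = -35.0000
Σcross = 651.0000 → A = |Σcross|/2 = 325.5000 mm²
Σ(r_i+r_j)·cross = 12370.5000 → first moment M = |Σ|/6 = 2061.7500
R_c = M/A = 2061.7500/325.5000 = 6.3341 mm
θ = 312° = 5.445427 rad
V = θ·R_c·A = 5.445427·6.3341·325.5000 = 11227.110 mm³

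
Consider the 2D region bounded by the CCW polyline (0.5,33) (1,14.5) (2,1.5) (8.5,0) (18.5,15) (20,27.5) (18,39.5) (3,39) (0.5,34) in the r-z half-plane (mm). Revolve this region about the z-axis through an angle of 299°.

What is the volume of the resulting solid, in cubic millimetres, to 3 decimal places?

Volume = 30420.686 mm³

Profile (r,z), 9 vertices: (0.5,33) (1,14.5) (2,1.5) (8.5,0) (18.5,15) (20,27.5) (18,39.5) (3,39) (0.5,34)
edge 0: (0.5,33)→(1,14.5)  cross = 0.5·14.5 − 1·33 = -25.7500; (r_i+r_j)·cross = 1.5·-25.7500 = -38.6250
edge 1: (1,14.5)→(2,1.5)  cross = 1·1.5 − 2·14.5 = -27.5000; (r_i+r_j)·cross = 3·-27.5000 = -82.5000
edge 2: (2,1.5)→(8.5,0)  cross = 2·0 − 8.5·1.5 = -12.7500; (r_i+r_j)·cross = 10.5·-12.7500 = -133.8750
edge 3: (8.5,0)→(18.5,15)  cross = 8.5·15 − 18.5·0 = 127.5000; (r_i+r_j)·cross = 27·127.5000 = 3442.5000
edge 4: (18.5,15)→(20,27.5)  cross = 18.5·27.5 − 20·15 = 208.7500; (r_i+r_j)·cross = 38.5·208.7500 = 8036.8750
edge 5: (20,27.5)→(18,39.5)  cross = 20·39.5 − 18·27.5 = 295.0000; (r_i+r_j)·cross = 38·295.0000 = 11210.0000
edge 6: (18,39.5)→(3,39)  cross = 18·39 − 3·39.5 = 583.5000; (r_i+r_j)·cross = 21·583.5000 = 12253.5000
edge 7: (3,39)→(0.5,34)  cross = 3·34 − 0.5·39 = 82.5000; (r_i+r_j)·cross = 3.5·82.5000 = 288.7500
edge 8: (0.5,34)→(0.5,33)  cross = 0.5·33 − 0.5·34 = -0.5000; (r_i+r_j)·cross = 1·-0.5000 = -0.5000
Σcross = 1230.7500 → A = |Σcross|/2 = 615.3750 mm²
Σ(r_i+r_j)·cross = 34976.1250 → first moment M = |Σ|/6 = 5829.3542
R_c = M/A = 5829.3542/615.3750 = 9.4728 mm
θ = 299° = 5.218534 rad
V = θ·R_c·A = 5.218534·9.4728·615.3750 = 30420.686 mm³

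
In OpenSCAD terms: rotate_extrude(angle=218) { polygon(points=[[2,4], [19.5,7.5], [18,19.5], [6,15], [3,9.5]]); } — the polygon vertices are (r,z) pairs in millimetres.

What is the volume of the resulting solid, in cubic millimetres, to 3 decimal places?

Volume = 7347.975 mm³

Profile (r,z), 5 vertices: (2,4) (19.5,7.5) (18,19.5) (6,15) (3,9.5)
edge 0: (2,4)→(19.5,7.5)  cross = 2·7.5 − 19.5·4 = -63.0000; (r_i+r_j)·cross = 21.5·-63.0000 = -1354.5000
edge 1: (19.5,7.5)→(18,19.5)  cross = 19.5·19.5 − 18·7.5 = 245.2500; (r_i+r_j)·cross = 37.5·245.2500 = 9196.8750
edge 2: (18,19.5)→(6,15)  cross = 18·15 − 6·19.5 = 153.0000; (r_i+r_j)·cross = 24·153.0000 = 3672.0000
edge 3: (6,15)→(3,9.5)  cross = 6·9.5 − 3·15 = 12.0000; (r_i+r_j)·cross = 9·12.0000 = 108.0000
edge 4: (3,9.5)→(2,4)  cross = 3·4 − 2·9.5 = -7.0000; (r_i+r_j)·cross = 5·-7.0000 = -35.0000
Σcross = 340.2500 → A = |Σcross|/2 = 170.1250 mm²
Σ(r_i+r_j)·cross = 11587.3750 → first moment M = |Σ|/6 = 1931.2292
R_c = M/A = 1931.2292/170.1250 = 11.3518 mm
θ = 218° = 3.804818 rad
V = θ·R_c·A = 3.804818·11.3518·170.1250 = 7347.975 mm³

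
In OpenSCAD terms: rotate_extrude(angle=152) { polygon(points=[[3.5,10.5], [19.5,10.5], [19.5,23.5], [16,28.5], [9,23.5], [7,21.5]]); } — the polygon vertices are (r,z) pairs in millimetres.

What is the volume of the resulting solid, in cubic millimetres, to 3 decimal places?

Volume = 7002.220 mm³

Profile (r,z), 6 vertices: (3.5,10.5) (19.5,10.5) (19.5,23.5) (16,28.5) (9,23.5) (7,21.5)
edge 0: (3.5,10.5)→(19.5,10.5)  cross = 3.5·10.5 − 19.5·10.5 = -168.0000; (r_i+r_j)·cross = 23·-168.0000 = -3864.0000
edge 1: (19.5,10.5)→(19.5,23.5)  cross = 19.5·23.5 − 19.5·10.5 = 253.5000; (r_i+r_j)·cross = 39·253.5000 = 9886.5000
edge 2: (19.5,23.5)→(16,28.5)  cross = 19.5·28.5 − 16·23.5 = 179.7500; (r_i+r_j)·cross = 35.5·179.7500 = 6381.1250
edge 3: (16,28.5)→(9,23.5)  cross = 16·23.5 − 9·28.5 = 119.5000; (r_i+r_j)·cross = 25·119.5000 = 2987.5000
edge 4: (9,23.5)→(7,21.5)  cross = 9·21.5 − 7·23.5 = 29.0000; (r_i+r_j)·cross = 16·29.0000 = 464.0000
edge 5: (7,21.5)→(3.5,10.5)  cross = 7·10.5 − 3.5·21.5 = -1.7500; (r_i+r_j)·cross = 10.5·-1.7500 = -18.3750
Σcross = 412.0000 → A = |Σcross|/2 = 206.0000 mm²
Σ(r_i+r_j)·cross = 15836.7500 → first moment M = |Σ|/6 = 2639.4583
R_c = M/A = 2639.4583/206.0000 = 12.8129 mm
θ = 152° = 2.652900 rad
V = θ·R_c·A = 2.652900·12.8129·206.0000 = 7002.220 mm³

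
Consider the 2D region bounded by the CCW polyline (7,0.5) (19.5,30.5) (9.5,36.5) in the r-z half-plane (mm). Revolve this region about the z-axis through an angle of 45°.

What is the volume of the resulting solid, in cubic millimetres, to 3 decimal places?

Profile (r,z), 3 vertices: (7,0.5) (19.5,30.5) (9.5,36.5)
edge 0: (7,0.5)→(19.5,30.5)  cross = 7·30.5 − 19.5·0.5 = 203.7500; (r_i+r_j)·cross = 26.5·203.7500 = 5399.3750
edge 1: (19.5,30.5)→(9.5,36.5)  cross = 19.5·36.5 − 9.5·30.5 = 422.0000; (r_i+r_j)·cross = 29·422.0000 = 12238.0000
edge 2: (9.5,36.5)→(7,0.5)  cross = 9.5·0.5 − 7·36.5 = -250.7500; (r_i+r_j)·cross = 16.5·-250.7500 = -4137.3750
Σcross = 375.0000 → A = |Σcross|/2 = 187.5000 mm²
Σ(r_i+r_j)·cross = 13500.0000 → first moment M = |Σ|/6 = 2250.0000
R_c = M/A = 2250.0000/187.5000 = 12.0000 mm
θ = 45° = 0.785398 rad
V = θ·R_c·A = 0.785398·12.0000·187.5000 = 1767.146 mm³

Volume = 1767.146 mm³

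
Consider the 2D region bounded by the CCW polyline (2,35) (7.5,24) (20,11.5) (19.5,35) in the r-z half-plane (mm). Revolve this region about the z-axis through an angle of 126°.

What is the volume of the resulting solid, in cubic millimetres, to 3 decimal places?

Profile (r,z), 4 vertices: (2,35) (7.5,24) (20,11.5) (19.5,35)
edge 0: (2,35)→(7.5,24)  cross = 2·24 − 7.5·35 = -214.5000; (r_i+r_j)·cross = 9.5·-214.5000 = -2037.7500
edge 1: (7.5,24)→(20,11.5)  cross = 7.5·11.5 − 20·24 = -393.7500; (r_i+r_j)·cross = 27.5·-393.7500 = -10828.1250
edge 2: (20,11.5)→(19.5,35)  cross = 20·35 − 19.5·11.5 = 475.7500; (r_i+r_j)·cross = 39.5·475.7500 = 18792.1250
edge 3: (19.5,35)→(2,35)  cross = 19.5·35 − 2·35 = 612.5000; (r_i+r_j)·cross = 21.5·612.5000 = 13168.7500
Σcross = 480.0000 → A = |Σcross|/2 = 240.0000 mm²
Σ(r_i+r_j)·cross = 19095.0000 → first moment M = |Σ|/6 = 3182.5000
R_c = M/A = 3182.5000/240.0000 = 13.2604 mm
θ = 126° = 2.199115 rad
V = θ·R_c·A = 2.199115·13.2604·240.0000 = 6998.683 mm³

Volume = 6998.683 mm³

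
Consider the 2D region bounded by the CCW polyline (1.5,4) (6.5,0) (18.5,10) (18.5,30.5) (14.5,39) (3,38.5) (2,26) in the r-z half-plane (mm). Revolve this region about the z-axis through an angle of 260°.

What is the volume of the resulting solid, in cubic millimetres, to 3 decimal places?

Profile (r,z), 7 vertices: (1.5,4) (6.5,0) (18.5,10) (18.5,30.5) (14.5,39) (3,38.5) (2,26)
edge 0: (1.5,4)→(6.5,0)  cross = 1.5·0 − 6.5·4 = -26.0000; (r_i+r_j)·cross = 8·-26.0000 = -208.0000
edge 1: (6.5,0)→(18.5,10)  cross = 6.5·10 − 18.5·0 = 65.0000; (r_i+r_j)·cross = 25·65.0000 = 1625.0000
edge 2: (18.5,10)→(18.5,30.5)  cross = 18.5·30.5 − 18.5·10 = 379.2500; (r_i+r_j)·cross = 37·379.2500 = 14032.2500
edge 3: (18.5,30.5)→(14.5,39)  cross = 18.5·39 − 14.5·30.5 = 279.2500; (r_i+r_j)·cross = 33·279.2500 = 9215.2500
edge 4: (14.5,39)→(3,38.5)  cross = 14.5·38.5 − 3·39 = 441.2500; (r_i+r_j)·cross = 17.5·441.2500 = 7721.8750
edge 5: (3,38.5)→(2,26)  cross = 3·26 − 2·38.5 = 1.0000; (r_i+r_j)·cross = 5·1.0000 = 5.0000
edge 6: (2,26)→(1.5,4)  cross = 2·4 − 1.5·26 = -31.0000; (r_i+r_j)·cross = 3.5·-31.0000 = -108.5000
Σcross = 1108.7500 → A = |Σcross|/2 = 554.3750 mm²
Σ(r_i+r_j)·cross = 32282.8750 → first moment M = |Σ|/6 = 5380.4792
R_c = M/A = 5380.4792/554.3750 = 9.7055 mm
θ = 260° = 4.537856 rad
V = θ·R_c·A = 4.537856·9.7055·554.3750 = 24415.840 mm³

Volume = 24415.840 mm³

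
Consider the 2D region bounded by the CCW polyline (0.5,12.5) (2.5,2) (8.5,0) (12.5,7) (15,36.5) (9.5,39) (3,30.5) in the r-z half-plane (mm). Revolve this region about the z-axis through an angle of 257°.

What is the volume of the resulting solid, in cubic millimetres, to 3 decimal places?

Profile (r,z), 7 vertices: (0.5,12.5) (2.5,2) (8.5,0) (12.5,7) (15,36.5) (9.5,39) (3,30.5)
edge 0: (0.5,12.5)→(2.5,2)  cross = 0.5·2 − 2.5·12.5 = -30.2500; (r_i+r_j)·cross = 3·-30.2500 = -90.7500
edge 1: (2.5,2)→(8.5,0)  cross = 2.5·0 − 8.5·2 = -17.0000; (r_i+r_j)·cross = 11·-17.0000 = -187.0000
edge 2: (8.5,0)→(12.5,7)  cross = 8.5·7 − 12.5·0 = 59.5000; (r_i+r_j)·cross = 21·59.5000 = 1249.5000
edge 3: (12.5,7)→(15,36.5)  cross = 12.5·36.5 − 15·7 = 351.2500; (r_i+r_j)·cross = 27.5·351.2500 = 9659.3750
edge 4: (15,36.5)→(9.5,39)  cross = 15·39 − 9.5·36.5 = 238.2500; (r_i+r_j)·cross = 24.5·238.2500 = 5837.1250
edge 5: (9.5,39)→(3,30.5)  cross = 9.5·30.5 − 3·39 = 172.7500; (r_i+r_j)·cross = 12.5·172.7500 = 2159.3750
edge 6: (3,30.5)→(0.5,12.5)  cross = 3·12.5 − 0.5·30.5 = 22.2500; (r_i+r_j)·cross = 3.5·22.2500 = 77.8750
Σcross = 796.7500 → A = |Σcross|/2 = 398.3750 mm²
Σ(r_i+r_j)·cross = 18705.5000 → first moment M = |Σ|/6 = 3117.5833
R_c = M/A = 3117.5833/398.3750 = 7.8258 mm
θ = 257° = 4.485496 rad
V = θ·R_c·A = 4.485496·7.8258·398.3750 = 13983.908 mm³

Volume = 13983.908 mm³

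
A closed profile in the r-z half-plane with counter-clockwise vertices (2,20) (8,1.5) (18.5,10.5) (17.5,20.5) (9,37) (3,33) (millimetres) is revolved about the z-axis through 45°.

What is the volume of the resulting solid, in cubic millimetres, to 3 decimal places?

Volume = 2805.197 mm³

Profile (r,z), 6 vertices: (2,20) (8,1.5) (18.5,10.5) (17.5,20.5) (9,37) (3,33)
edge 0: (2,20)→(8,1.5)  cross = 2·1.5 − 8·20 = -157.0000; (r_i+r_j)·cross = 10·-157.0000 = -1570.0000
edge 1: (8,1.5)→(18.5,10.5)  cross = 8·10.5 − 18.5·1.5 = 56.2500; (r_i+r_j)·cross = 26.5·56.2500 = 1490.6250
edge 2: (18.5,10.5)→(17.5,20.5)  cross = 18.5·20.5 − 17.5·10.5 = 195.5000; (r_i+r_j)·cross = 36·195.5000 = 7038.0000
edge 3: (17.5,20.5)→(9,37)  cross = 17.5·37 − 9·20.5 = 463.0000; (r_i+r_j)·cross = 26.5·463.0000 = 12269.5000
edge 4: (9,37)→(3,33)  cross = 9·33 − 3·37 = 186.0000; (r_i+r_j)·cross = 12·186.0000 = 2232.0000
edge 5: (3,33)→(2,20)  cross = 3·20 − 2·33 = -6.0000; (r_i+r_j)·cross = 5·-6.0000 = -30.0000
Σcross = 737.7500 → A = |Σcross|/2 = 368.8750 mm²
Σ(r_i+r_j)·cross = 21430.1250 → first moment M = |Σ|/6 = 3571.6875
R_c = M/A = 3571.6875/368.8750 = 9.6826 mm
θ = 45° = 0.785398 rad
V = θ·R_c·A = 0.785398·9.6826·368.8750 = 2805.197 mm³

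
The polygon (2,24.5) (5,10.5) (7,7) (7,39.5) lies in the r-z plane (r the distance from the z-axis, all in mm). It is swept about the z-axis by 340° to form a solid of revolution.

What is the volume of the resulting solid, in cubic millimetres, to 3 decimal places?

Profile (r,z), 4 vertices: (2,24.5) (5,10.5) (7,7) (7,39.5)
edge 0: (2,24.5)→(5,10.5)  cross = 2·10.5 − 5·24.5 = -101.5000; (r_i+r_j)·cross = 7·-101.5000 = -710.5000
edge 1: (5,10.5)→(7,7)  cross = 5·7 − 7·10.5 = -38.5000; (r_i+r_j)·cross = 12·-38.5000 = -462.0000
edge 2: (7,7)→(7,39.5)  cross = 7·39.5 − 7·7 = 227.5000; (r_i+r_j)·cross = 14·227.5000 = 3185.0000
edge 3: (7,39.5)→(2,24.5)  cross = 7·24.5 − 2·39.5 = 92.5000; (r_i+r_j)·cross = 9·92.5000 = 832.5000
Σcross = 180.0000 → A = |Σcross|/2 = 90.0000 mm²
Σ(r_i+r_j)·cross = 2845.0000 → first moment M = |Σ|/6 = 474.1667
R_c = M/A = 474.1667/90.0000 = 5.2685 mm
θ = 340° = 5.934119 rad
V = θ·R_c·A = 5.934119·5.2685·90.0000 = 2813.762 mm³

Volume = 2813.762 mm³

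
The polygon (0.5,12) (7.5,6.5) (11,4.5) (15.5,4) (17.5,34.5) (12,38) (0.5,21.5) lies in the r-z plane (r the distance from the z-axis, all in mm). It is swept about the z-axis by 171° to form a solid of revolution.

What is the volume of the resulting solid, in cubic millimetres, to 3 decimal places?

Volume = 11763.582 mm³

Profile (r,z), 7 vertices: (0.5,12) (7.5,6.5) (11,4.5) (15.5,4) (17.5,34.5) (12,38) (0.5,21.5)
edge 0: (0.5,12)→(7.5,6.5)  cross = 0.5·6.5 − 7.5·12 = -86.7500; (r_i+r_j)·cross = 8·-86.7500 = -694.0000
edge 1: (7.5,6.5)→(11,4.5)  cross = 7.5·4.5 − 11·6.5 = -37.7500; (r_i+r_j)·cross = 18.5·-37.7500 = -698.3750
edge 2: (11,4.5)→(15.5,4)  cross = 11·4 − 15.5·4.5 = -25.7500; (r_i+r_j)·cross = 26.5·-25.7500 = -682.3750
edge 3: (15.5,4)→(17.5,34.5)  cross = 15.5·34.5 − 17.5·4 = 464.7500; (r_i+r_j)·cross = 33·464.7500 = 15336.7500
edge 4: (17.5,34.5)→(12,38)  cross = 17.5·38 − 12·34.5 = 251.0000; (r_i+r_j)·cross = 29.5·251.0000 = 7404.5000
edge 5: (12,38)→(0.5,21.5)  cross = 12·21.5 − 0.5·38 = 239.0000; (r_i+r_j)·cross = 12.5·239.0000 = 2987.5000
edge 6: (0.5,21.5)→(0.5,12)  cross = 0.5·12 − 0.5·21.5 = -4.7500; (r_i+r_j)·cross = 1·-4.7500 = -4.7500
Σcross = 799.7500 → A = |Σcross|/2 = 399.8750 mm²
Σ(r_i+r_j)·cross = 23649.2500 → first moment M = |Σ|/6 = 3941.5417
R_c = M/A = 3941.5417/399.8750 = 9.8569 mm
θ = 171° = 2.984513 rad
V = θ·R_c·A = 2.984513·9.8569·399.8750 = 11763.582 mm³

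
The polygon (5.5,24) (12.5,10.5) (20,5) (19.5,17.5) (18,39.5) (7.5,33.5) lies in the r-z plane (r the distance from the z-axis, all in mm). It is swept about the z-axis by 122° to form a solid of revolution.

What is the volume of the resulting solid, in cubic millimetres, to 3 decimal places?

Volume = 9105.693 mm³

Profile (r,z), 6 vertices: (5.5,24) (12.5,10.5) (20,5) (19.5,17.5) (18,39.5) (7.5,33.5)
edge 0: (5.5,24)→(12.5,10.5)  cross = 5.5·10.5 − 12.5·24 = -242.2500; (r_i+r_j)·cross = 18·-242.2500 = -4360.5000
edge 1: (12.5,10.5)→(20,5)  cross = 12.5·5 − 20·10.5 = -147.5000; (r_i+r_j)·cross = 32.5·-147.5000 = -4793.7500
edge 2: (20,5)→(19.5,17.5)  cross = 20·17.5 − 19.5·5 = 252.5000; (r_i+r_j)·cross = 39.5·252.5000 = 9973.7500
edge 3: (19.5,17.5)→(18,39.5)  cross = 19.5·39.5 − 18·17.5 = 455.2500; (r_i+r_j)·cross = 37.5·455.2500 = 17071.8750
edge 4: (18,39.5)→(7.5,33.5)  cross = 18·33.5 − 7.5·39.5 = 306.7500; (r_i+r_j)·cross = 25.5·306.7500 = 7822.1250
edge 5: (7.5,33.5)→(5.5,24)  cross = 7.5·24 − 5.5·33.5 = -4.2500; (r_i+r_j)·cross = 13·-4.2500 = -55.2500
Σcross = 620.5000 → A = |Σcross|/2 = 310.2500 mm²
Σ(r_i+r_j)·cross = 25658.2500 → first moment M = |Σ|/6 = 4276.3750
R_c = M/A = 4276.3750/310.2500 = 13.7836 mm
θ = 122° = 2.129302 rad
V = θ·R_c·A = 2.129302·13.7836·310.2500 = 9105.693 mm³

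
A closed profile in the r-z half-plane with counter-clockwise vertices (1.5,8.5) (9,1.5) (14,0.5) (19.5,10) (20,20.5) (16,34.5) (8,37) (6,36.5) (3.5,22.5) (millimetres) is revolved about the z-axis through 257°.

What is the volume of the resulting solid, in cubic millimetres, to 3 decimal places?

Volume = 24475.297 mm³

Profile (r,z), 9 vertices: (1.5,8.5) (9,1.5) (14,0.5) (19.5,10) (20,20.5) (16,34.5) (8,37) (6,36.5) (3.5,22.5)
edge 0: (1.5,8.5)→(9,1.5)  cross = 1.5·1.5 − 9·8.5 = -74.2500; (r_i+r_j)·cross = 10.5·-74.2500 = -779.6250
edge 1: (9,1.5)→(14,0.5)  cross = 9·0.5 − 14·1.5 = -16.5000; (r_i+r_j)·cross = 23·-16.5000 = -379.5000
edge 2: (14,0.5)→(19.5,10)  cross = 14·10 − 19.5·0.5 = 130.2500; (r_i+r_j)·cross = 33.5·130.2500 = 4363.3750
edge 3: (19.5,10)→(20,20.5)  cross = 19.5·20.5 − 20·10 = 199.7500; (r_i+r_j)·cross = 39.5·199.7500 = 7890.1250
edge 4: (20,20.5)→(16,34.5)  cross = 20·34.5 − 16·20.5 = 362.0000; (r_i+r_j)·cross = 36·362.0000 = 13032.0000
edge 5: (16,34.5)→(8,37)  cross = 16·37 − 8·34.5 = 316.0000; (r_i+r_j)·cross = 24·316.0000 = 7584.0000
edge 6: (8,37)→(6,36.5)  cross = 8·36.5 − 6·37 = 70.0000; (r_i+r_j)·cross = 14·70.0000 = 980.0000
edge 7: (6,36.5)→(3.5,22.5)  cross = 6·22.5 − 3.5·36.5 = 7.2500; (r_i+r_j)·cross = 9.5·7.2500 = 68.8750
edge 8: (3.5,22.5)→(1.5,8.5)  cross = 3.5·8.5 − 1.5·22.5 = -4.0000; (r_i+r_j)·cross = 5·-4.0000 = -20.0000
Σcross = 990.5000 → A = |Σcross|/2 = 495.2500 mm²
Σ(r_i+r_j)·cross = 32739.2500 → first moment M = |Σ|/6 = 5456.5417
R_c = M/A = 5456.5417/495.2500 = 11.0178 mm
θ = 257° = 4.485496 rad
V = θ·R_c·A = 4.485496·11.0178·495.2500 = 24475.297 mm³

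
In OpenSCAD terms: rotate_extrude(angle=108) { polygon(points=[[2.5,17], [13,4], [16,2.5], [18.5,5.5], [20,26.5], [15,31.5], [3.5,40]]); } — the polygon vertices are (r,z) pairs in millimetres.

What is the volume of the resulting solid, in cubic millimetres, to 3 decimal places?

Profile (r,z), 7 vertices: (2.5,17) (13,4) (16,2.5) (18.5,5.5) (20,26.5) (15,31.5) (3.5,40)
edge 0: (2.5,17)→(13,4)  cross = 2.5·4 − 13·17 = -211.0000; (r_i+r_j)·cross = 15.5·-211.0000 = -3270.5000
edge 1: (13,4)→(16,2.5)  cross = 13·2.5 − 16·4 = -31.5000; (r_i+r_j)·cross = 29·-31.5000 = -913.5000
edge 2: (16,2.5)→(18.5,5.5)  cross = 16·5.5 − 18.5·2.5 = 41.7500; (r_i+r_j)·cross = 34.5·41.7500 = 1440.3750
edge 3: (18.5,5.5)→(20,26.5)  cross = 18.5·26.5 − 20·5.5 = 380.2500; (r_i+r_j)·cross = 38.5·380.2500 = 14639.6250
edge 4: (20,26.5)→(15,31.5)  cross = 20·31.5 − 15·26.5 = 232.5000; (r_i+r_j)·cross = 35·232.5000 = 8137.5000
edge 5: (15,31.5)→(3.5,40)  cross = 15·40 − 3.5·31.5 = 489.7500; (r_i+r_j)·cross = 18.5·489.7500 = 9060.3750
edge 6: (3.5,40)→(2.5,17)  cross = 3.5·17 − 2.5·40 = -40.5000; (r_i+r_j)·cross = 6·-40.5000 = -243.0000
Σcross = 861.2500 → A = |Σcross|/2 = 430.6250 mm²
Σ(r_i+r_j)·cross = 28850.8750 → first moment M = |Σ|/6 = 4808.4792
R_c = M/A = 4808.4792/430.6250 = 11.1663 mm
θ = 108° = 1.884956 rad
V = θ·R_c·A = 1.884956·11.1663·430.6250 = 9063.770 mm³

Volume = 9063.770 mm³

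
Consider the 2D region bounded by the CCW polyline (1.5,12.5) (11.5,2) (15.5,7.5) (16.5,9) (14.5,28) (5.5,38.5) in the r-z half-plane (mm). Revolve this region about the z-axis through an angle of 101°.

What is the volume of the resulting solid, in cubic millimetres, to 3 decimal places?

Profile (r,z), 6 vertices: (1.5,12.5) (11.5,2) (15.5,7.5) (16.5,9) (14.5,28) (5.5,38.5)
edge 0: (1.5,12.5)→(11.5,2)  cross = 1.5·2 − 11.5·12.5 = -140.7500; (r_i+r_j)·cross = 13·-140.7500 = -1829.7500
edge 1: (11.5,2)→(15.5,7.5)  cross = 11.5·7.5 − 15.5·2 = 55.2500; (r_i+r_j)·cross = 27·55.2500 = 1491.7500
edge 2: (15.5,7.5)→(16.5,9)  cross = 15.5·9 − 16.5·7.5 = 15.7500; (r_i+r_j)·cross = 32·15.7500 = 504.0000
edge 3: (16.5,9)→(14.5,28)  cross = 16.5·28 − 14.5·9 = 331.5000; (r_i+r_j)·cross = 31·331.5000 = 10276.5000
edge 4: (14.5,28)→(5.5,38.5)  cross = 14.5·38.5 − 5.5·28 = 404.2500; (r_i+r_j)·cross = 20·404.2500 = 8085.0000
edge 5: (5.5,38.5)→(1.5,12.5)  cross = 5.5·12.5 − 1.5·38.5 = 11.0000; (r_i+r_j)·cross = 7·11.0000 = 77.0000
Σcross = 677.0000 → A = |Σcross|/2 = 338.5000 mm²
Σ(r_i+r_j)·cross = 18604.5000 → first moment M = |Σ|/6 = 3100.7500
R_c = M/A = 3100.7500/338.5000 = 9.1603 mm
θ = 101° = 1.762783 rad
V = θ·R_c·A = 1.762783·9.1603·338.5000 = 5465.948 mm³

Volume = 5465.948 mm³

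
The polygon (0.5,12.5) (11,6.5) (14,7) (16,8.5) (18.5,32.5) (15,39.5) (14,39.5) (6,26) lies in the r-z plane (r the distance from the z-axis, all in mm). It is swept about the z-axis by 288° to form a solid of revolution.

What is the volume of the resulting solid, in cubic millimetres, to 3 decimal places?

Volume = 19325.717 mm³

Profile (r,z), 8 vertices: (0.5,12.5) (11,6.5) (14,7) (16,8.5) (18.5,32.5) (15,39.5) (14,39.5) (6,26)
edge 0: (0.5,12.5)→(11,6.5)  cross = 0.5·6.5 − 11·12.5 = -134.2500; (r_i+r_j)·cross = 11.5·-134.2500 = -1543.8750
edge 1: (11,6.5)→(14,7)  cross = 11·7 − 14·6.5 = -14.0000; (r_i+r_j)·cross = 25·-14.0000 = -350.0000
edge 2: (14,7)→(16,8.5)  cross = 14·8.5 − 16·7 = 7.0000; (r_i+r_j)·cross = 30·7.0000 = 210.0000
edge 3: (16,8.5)→(18.5,32.5)  cross = 16·32.5 − 18.5·8.5 = 362.7500; (r_i+r_j)·cross = 34.5·362.7500 = 12514.8750
edge 4: (18.5,32.5)→(15,39.5)  cross = 18.5·39.5 − 15·32.5 = 243.2500; (r_i+r_j)·cross = 33.5·243.2500 = 8148.8750
edge 5: (15,39.5)→(14,39.5)  cross = 15·39.5 − 14·39.5 = 39.5000; (r_i+r_j)·cross = 29·39.5000 = 1145.5000
edge 6: (14,39.5)→(6,26)  cross = 14·26 − 6·39.5 = 127.0000; (r_i+r_j)·cross = 20·127.0000 = 2540.0000
edge 7: (6,26)→(0.5,12.5)  cross = 6·12.5 − 0.5·26 = 62.0000; (r_i+r_j)·cross = 6.5·62.0000 = 403.0000
Σcross = 693.2500 → A = |Σcross|/2 = 346.6250 mm²
Σ(r_i+r_j)·cross = 23068.3750 → first moment M = |Σ|/6 = 3844.7292
R_c = M/A = 3844.7292/346.6250 = 11.0919 mm
θ = 288° = 5.026548 rad
V = θ·R_c·A = 5.026548·11.0919·346.6250 = 19325.717 mm³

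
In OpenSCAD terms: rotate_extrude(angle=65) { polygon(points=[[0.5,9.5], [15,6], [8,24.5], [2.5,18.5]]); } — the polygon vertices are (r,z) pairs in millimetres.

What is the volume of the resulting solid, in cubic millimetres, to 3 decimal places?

Volume = 1161.053 mm³

Profile (r,z), 4 vertices: (0.5,9.5) (15,6) (8,24.5) (2.5,18.5)
edge 0: (0.5,9.5)→(15,6)  cross = 0.5·6 − 15·9.5 = -139.5000; (r_i+r_j)·cross = 15.5·-139.5000 = -2162.2500
edge 1: (15,6)→(8,24.5)  cross = 15·24.5 − 8·6 = 319.5000; (r_i+r_j)·cross = 23·319.5000 = 7348.5000
edge 2: (8,24.5)→(2.5,18.5)  cross = 8·18.5 − 2.5·24.5 = 86.7500; (r_i+r_j)·cross = 10.5·86.7500 = 910.8750
edge 3: (2.5,18.5)→(0.5,9.5)  cross = 2.5·9.5 − 0.5·18.5 = 14.5000; (r_i+r_j)·cross = 3·14.5000 = 43.5000
Σcross = 281.2500 → A = |Σcross|/2 = 140.6250 mm²
Σ(r_i+r_j)·cross = 6140.6250 → first moment M = |Σ|/6 = 1023.4375
R_c = M/A = 1023.4375/140.6250 = 7.2778 mm
θ = 65° = 1.134464 rad
V = θ·R_c·A = 1.134464·7.2778·140.6250 = 1161.053 mm³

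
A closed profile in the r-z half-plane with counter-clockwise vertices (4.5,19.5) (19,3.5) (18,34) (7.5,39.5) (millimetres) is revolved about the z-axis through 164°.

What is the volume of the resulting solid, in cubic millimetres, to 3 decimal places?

Profile (r,z), 4 vertices: (4.5,19.5) (19,3.5) (18,34) (7.5,39.5)
edge 0: (4.5,19.5)→(19,3.5)  cross = 4.5·3.5 − 19·19.5 = -354.7500; (r_i+r_j)·cross = 23.5·-354.7500 = -8336.6250
edge 1: (19,3.5)→(18,34)  cross = 19·34 − 18·3.5 = 583.0000; (r_i+r_j)·cross = 37·583.0000 = 21571.0000
edge 2: (18,34)→(7.5,39.5)  cross = 18·39.5 − 7.5·34 = 456.0000; (r_i+r_j)·cross = 25.5·456.0000 = 11628.0000
edge 3: (7.5,39.5)→(4.5,19.5)  cross = 7.5·19.5 − 4.5·39.5 = -31.5000; (r_i+r_j)·cross = 12·-31.5000 = -378.0000
Σcross = 652.7500 → A = |Σcross|/2 = 326.3750 mm²
Σ(r_i+r_j)·cross = 24484.3750 → first moment M = |Σ|/6 = 4080.7292
R_c = M/A = 4080.7292/326.3750 = 12.5032 mm
θ = 164° = 2.862340 rad
V = θ·R_c·A = 2.862340·12.5032·326.3750 = 11680.434 mm³

Volume = 11680.434 mm³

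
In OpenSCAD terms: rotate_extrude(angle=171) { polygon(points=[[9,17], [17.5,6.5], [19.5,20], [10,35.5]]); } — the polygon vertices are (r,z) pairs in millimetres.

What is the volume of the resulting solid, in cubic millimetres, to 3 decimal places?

Profile (r,z), 4 vertices: (9,17) (17.5,6.5) (19.5,20) (10,35.5)
edge 0: (9,17)→(17.5,6.5)  cross = 9·6.5 − 17.5·17 = -239.0000; (r_i+r_j)·cross = 26.5·-239.0000 = -6333.5000
edge 1: (17.5,6.5)→(19.5,20)  cross = 17.5·20 − 19.5·6.5 = 223.2500; (r_i+r_j)·cross = 37·223.2500 = 8260.2500
edge 2: (19.5,20)→(10,35.5)  cross = 19.5·35.5 − 10·20 = 492.2500; (r_i+r_j)·cross = 29.5·492.2500 = 14521.3750
edge 3: (10,35.5)→(9,17)  cross = 10·17 − 9·35.5 = -149.5000; (r_i+r_j)·cross = 19·-149.5000 = -2840.5000
Σcross = 327.0000 → A = |Σcross|/2 = 163.5000 mm²
Σ(r_i+r_j)·cross = 13607.6250 → first moment M = |Σ|/6 = 2267.9375
R_c = M/A = 2267.9375/163.5000 = 13.8712 mm
θ = 171° = 2.984513 rad
V = θ·R_c·A = 2.984513·13.8712·163.5000 = 6768.689 mm³

Volume = 6768.689 mm³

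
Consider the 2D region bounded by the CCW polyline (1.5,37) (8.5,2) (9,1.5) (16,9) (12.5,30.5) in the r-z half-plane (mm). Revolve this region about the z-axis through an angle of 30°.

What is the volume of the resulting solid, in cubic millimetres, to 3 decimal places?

Profile (r,z), 5 vertices: (1.5,37) (8.5,2) (9,1.5) (16,9) (12.5,30.5)
edge 0: (1.5,37)→(8.5,2)  cross = 1.5·2 − 8.5·37 = -311.5000; (r_i+r_j)·cross = 10·-311.5000 = -3115.0000
edge 1: (8.5,2)→(9,1.5)  cross = 8.5·1.5 − 9·2 = -5.2500; (r_i+r_j)·cross = 17.5·-5.2500 = -91.8750
edge 2: (9,1.5)→(16,9)  cross = 9·9 − 16·1.5 = 57.0000; (r_i+r_j)·cross = 25·57.0000 = 1425.0000
edge 3: (16,9)→(12.5,30.5)  cross = 16·30.5 − 12.5·9 = 375.5000; (r_i+r_j)·cross = 28.5·375.5000 = 10701.7500
edge 4: (12.5,30.5)→(1.5,37)  cross = 12.5·37 − 1.5·30.5 = 416.7500; (r_i+r_j)·cross = 14·416.7500 = 5834.5000
Σcross = 532.5000 → A = |Σcross|/2 = 266.2500 mm²
Σ(r_i+r_j)·cross = 14754.3750 → first moment M = |Σ|/6 = 2459.0625
R_c = M/A = 2459.0625/266.2500 = 9.2359 mm
θ = 30° = 0.523599 rad
V = θ·R_c·A = 0.523599·9.2359·266.2500 = 1287.562 mm³

Volume = 1287.562 mm³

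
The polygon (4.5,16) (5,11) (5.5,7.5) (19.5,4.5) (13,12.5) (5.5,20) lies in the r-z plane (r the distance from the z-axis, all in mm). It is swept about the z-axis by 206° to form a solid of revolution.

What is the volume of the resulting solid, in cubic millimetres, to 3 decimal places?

Profile (r,z), 6 vertices: (4.5,16) (5,11) (5.5,7.5) (19.5,4.5) (13,12.5) (5.5,20)
edge 0: (4.5,16)→(5,11)  cross = 4.5·11 − 5·16 = -30.5000; (r_i+r_j)·cross = 9.5·-30.5000 = -289.7500
edge 1: (5,11)→(5.5,7.5)  cross = 5·7.5 − 5.5·11 = -23.0000; (r_i+r_j)·cross = 10.5·-23.0000 = -241.5000
edge 2: (5.5,7.5)→(19.5,4.5)  cross = 5.5·4.5 − 19.5·7.5 = -121.5000; (r_i+r_j)·cross = 25·-121.5000 = -3037.5000
edge 3: (19.5,4.5)→(13,12.5)  cross = 19.5·12.5 − 13·4.5 = 185.2500; (r_i+r_j)·cross = 32.5·185.2500 = 6020.6250
edge 4: (13,12.5)→(5.5,20)  cross = 13·20 − 5.5·12.5 = 191.2500; (r_i+r_j)·cross = 18.5·191.2500 = 3538.1250
edge 5: (5.5,20)→(4.5,16)  cross = 5.5·16 − 4.5·20 = -2.0000; (r_i+r_j)·cross = 10·-2.0000 = -20.0000
Σcross = 199.5000 → A = |Σcross|/2 = 99.7500 mm²
Σ(r_i+r_j)·cross = 5970.0000 → first moment M = |Σ|/6 = 995.0000
R_c = M/A = 995.0000/99.7500 = 9.9749 mm
θ = 206° = 3.595378 rad
V = θ·R_c·A = 3.595378·9.9749·99.7500 = 3577.401 mm³

Volume = 3577.401 mm³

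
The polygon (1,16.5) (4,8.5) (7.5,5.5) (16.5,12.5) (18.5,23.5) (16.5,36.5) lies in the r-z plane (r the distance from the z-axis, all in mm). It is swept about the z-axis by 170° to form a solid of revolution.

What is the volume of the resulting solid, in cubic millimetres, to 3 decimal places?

Profile (r,z), 6 vertices: (1,16.5) (4,8.5) (7.5,5.5) (16.5,12.5) (18.5,23.5) (16.5,36.5)
edge 0: (1,16.5)→(4,8.5)  cross = 1·8.5 − 4·16.5 = -57.5000; (r_i+r_j)·cross = 5·-57.5000 = -287.5000
edge 1: (4,8.5)→(7.5,5.5)  cross = 4·5.5 − 7.5·8.5 = -41.7500; (r_i+r_j)·cross = 11.5·-41.7500 = -480.1250
edge 2: (7.5,5.5)→(16.5,12.5)  cross = 7.5·12.5 − 16.5·5.5 = 3.0000; (r_i+r_j)·cross = 24·3.0000 = 72.0000
edge 3: (16.5,12.5)→(18.5,23.5)  cross = 16.5·23.5 − 18.5·12.5 = 156.5000; (r_i+r_j)·cross = 35·156.5000 = 5477.5000
edge 4: (18.5,23.5)→(16.5,36.5)  cross = 18.5·36.5 − 16.5·23.5 = 287.5000; (r_i+r_j)·cross = 35·287.5000 = 10062.5000
edge 5: (16.5,36.5)→(1,16.5)  cross = 16.5·16.5 − 1·36.5 = 235.7500; (r_i+r_j)·cross = 17.5·235.7500 = 4125.6250
Σcross = 583.5000 → A = |Σcross|/2 = 291.7500 mm²
Σ(r_i+r_j)·cross = 18970.0000 → first moment M = |Σ|/6 = 3161.6667
R_c = M/A = 3161.6667/291.7500 = 10.8369 mm
θ = 170° = 2.967060 rad
V = θ·R_c·A = 2.967060·10.8369·291.7500 = 9380.854 mm³

Volume = 9380.854 mm³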